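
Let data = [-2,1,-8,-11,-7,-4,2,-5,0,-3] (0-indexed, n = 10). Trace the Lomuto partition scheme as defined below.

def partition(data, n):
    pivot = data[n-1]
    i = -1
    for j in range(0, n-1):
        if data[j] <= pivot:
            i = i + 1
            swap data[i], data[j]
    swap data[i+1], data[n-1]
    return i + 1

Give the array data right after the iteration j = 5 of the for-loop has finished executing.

[-8,-11,-7,-4,-2,1,2,-5,0,-3]

pivot = data[9] = -3; i = -1
j=0: data[0]=-2 > -3 → no swap
j=1: data[1]=1 > -3 → no swap
j=2: data[2]=-8 ≤ -3 → i=0, swap data[0],data[2] → [-8,1,-2,-11,-7,-4,2,-5,0,-3]
j=3: data[3]=-11 ≤ -3 → i=1, swap data[1],data[3] → [-8,-11,-2,1,-7,-4,2,-5,0,-3]
j=4: data[4]=-7 ≤ -3 → i=2, swap data[2],data[4] → [-8,-11,-7,1,-2,-4,2,-5,0,-3]
j=5: data[5]=-4 ≤ -3 → i=3, swap data[3],data[5] → [-8,-11,-7,-4,-2,1,2,-5,0,-3]
(after j=5) data = [-8,-11,-7,-4,-2,1,2,-5,0,-3]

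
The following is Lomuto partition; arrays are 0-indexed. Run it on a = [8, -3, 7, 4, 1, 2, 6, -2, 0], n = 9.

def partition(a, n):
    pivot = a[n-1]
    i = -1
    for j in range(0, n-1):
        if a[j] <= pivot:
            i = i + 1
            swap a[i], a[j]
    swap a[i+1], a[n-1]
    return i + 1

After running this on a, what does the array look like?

pivot = a[8] = 0; i = -1
j=0: a[0]=8 > 0 → no swap
j=1: a[1]=-3 ≤ 0 → i=0, swap a[0],a[1] → [-3, 8, 7, 4, 1, 2, 6, -2, 0]
j=2: a[2]=7 > 0 → no swap
j=3: a[3]=4 > 0 → no swap
j=4: a[4]=1 > 0 → no swap
j=5: a[5]=2 > 0 → no swap
j=6: a[6]=6 > 0 → no swap
j=7: a[7]=-2 ≤ 0 → i=1, swap a[1],a[7] → [-3, -2, 7, 4, 1, 2, 6, 8, 0]
final swap a[2],a[8] → [-3, -2, 0, 4, 1, 2, 6, 8, 7]; return 2

[-3, -2, 0, 4, 1, 2, 6, 8, 7]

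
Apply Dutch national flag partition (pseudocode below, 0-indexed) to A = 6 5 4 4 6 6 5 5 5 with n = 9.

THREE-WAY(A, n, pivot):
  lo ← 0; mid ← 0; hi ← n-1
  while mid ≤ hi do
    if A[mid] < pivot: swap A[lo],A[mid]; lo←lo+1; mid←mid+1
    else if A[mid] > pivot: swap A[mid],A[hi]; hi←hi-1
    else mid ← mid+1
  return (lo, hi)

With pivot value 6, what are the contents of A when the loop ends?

5 4 4 5 5 5 6 6 6

pivot = 6; lo=0, mid=0, hi=8
A[mid]=6=6: mid=1
A[mid]=5<6: swap A[0],A[1]; lo=1,mid=2 → 5 6 4 4 6 6 5 5 5
A[mid]=4<6: swap A[1],A[2]; lo=2,mid=3 → 5 4 6 4 6 6 5 5 5
A[mid]=4<6: swap A[2],A[3]; lo=3,mid=4 → 5 4 4 6 6 6 5 5 5
A[mid]=6=6: mid=5
A[mid]=6=6: mid=6
A[mid]=5<6: swap A[3],A[6]; lo=4,mid=7 → 5 4 4 5 6 6 6 5 5
A[mid]=5<6: swap A[4],A[7]; lo=5,mid=8 → 5 4 4 5 5 6 6 6 5
A[mid]=5<6: swap A[5],A[8]; lo=6,mid=9 → 5 4 4 5 5 5 6 6 6
end: lo=6, hi=8; A = 5 4 4 5 5 5 6 6 6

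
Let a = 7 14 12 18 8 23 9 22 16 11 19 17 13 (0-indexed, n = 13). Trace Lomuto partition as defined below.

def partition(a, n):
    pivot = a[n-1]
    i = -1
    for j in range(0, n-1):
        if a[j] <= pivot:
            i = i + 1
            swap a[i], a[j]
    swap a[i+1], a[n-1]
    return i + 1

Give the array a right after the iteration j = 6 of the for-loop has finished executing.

7 12 8 9 14 23 18 22 16 11 19 17 13

pivot=13, i=-1
j=0: 7≤13, i=0, swap(0,0) ⇒ 7 14 12 18 8 23 9 22 16 11 19 17 13
j=1: 14>13, skip
j=2: 12≤13, i=1, swap(1,2) ⇒ 7 12 14 18 8 23 9 22 16 11 19 17 13
j=3: 18>13, skip
j=4: 8≤13, i=2, swap(2,4) ⇒ 7 12 8 18 14 23 9 22 16 11 19 17 13
j=5: 23>13, skip
j=6: 9≤13, i=3, swap(3,6) ⇒ 7 12 8 9 14 23 18 22 16 11 19 17 13
(after j=6) a = 7 12 8 9 14 23 18 22 16 11 19 17 13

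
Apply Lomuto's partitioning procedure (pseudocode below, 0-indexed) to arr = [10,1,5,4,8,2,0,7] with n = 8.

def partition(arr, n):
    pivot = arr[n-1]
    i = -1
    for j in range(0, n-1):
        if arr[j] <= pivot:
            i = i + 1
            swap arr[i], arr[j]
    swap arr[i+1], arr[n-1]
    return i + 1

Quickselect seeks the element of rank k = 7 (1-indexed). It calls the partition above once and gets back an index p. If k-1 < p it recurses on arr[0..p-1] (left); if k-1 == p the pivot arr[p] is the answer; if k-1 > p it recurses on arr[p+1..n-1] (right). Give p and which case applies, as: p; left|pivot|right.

pivot=7, i=-1
j=0: 10>7, skip
j=1: 1≤7, i=0, swap(0,1) ⇒ [1,10,5,4,8,2,0,7]
j=2: 5≤7, i=1, swap(1,2) ⇒ [1,5,10,4,8,2,0,7]
j=3: 4≤7, i=2, swap(2,3) ⇒ [1,5,4,10,8,2,0,7]
j=4: 8>7, skip
j=5: 2≤7, i=3, swap(3,5) ⇒ [1,5,4,2,8,10,0,7]
j=6: 0≤7, i=4, swap(4,6) ⇒ [1,5,4,2,0,10,8,7]
swap(5,7) ⇒ [1,5,4,2,0,7,8,10]; return 5
p = 5; k-1 = 6 > 5 ⇒ right

5; right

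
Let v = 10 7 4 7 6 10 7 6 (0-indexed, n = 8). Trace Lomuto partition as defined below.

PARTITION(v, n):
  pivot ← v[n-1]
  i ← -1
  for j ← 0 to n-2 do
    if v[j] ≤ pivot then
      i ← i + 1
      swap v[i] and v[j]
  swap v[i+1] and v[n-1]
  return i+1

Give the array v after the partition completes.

4 6 6 7 7 10 7 10

pivot=6, i=-1
j=0: 10>6, skip
j=1: 7>6, skip
j=2: 4≤6, i=0, swap(0,2) ⇒ 4 7 10 7 6 10 7 6
j=3: 7>6, skip
j=4: 6≤6, i=1, swap(1,4) ⇒ 4 6 10 7 7 10 7 6
j=5: 10>6, skip
j=6: 7>6, skip
swap(2,7) ⇒ 4 6 6 7 7 10 7 10; return 2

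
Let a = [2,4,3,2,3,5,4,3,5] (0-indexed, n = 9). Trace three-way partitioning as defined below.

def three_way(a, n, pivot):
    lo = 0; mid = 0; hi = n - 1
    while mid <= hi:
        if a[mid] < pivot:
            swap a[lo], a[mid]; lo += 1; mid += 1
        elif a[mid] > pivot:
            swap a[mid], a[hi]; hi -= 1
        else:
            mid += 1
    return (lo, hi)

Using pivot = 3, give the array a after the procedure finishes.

[2,2,3,3,3,4,5,5,4]

pivot = 3; lo=0, mid=0, hi=8
a[mid]=2<3: swap a[0],a[0]; lo=1,mid=1 → [2,4,3,2,3,5,4,3,5]
a[mid]=4>3: swap a[1],a[8]; hi=7 → [2,5,3,2,3,5,4,3,4]
a[mid]=5>3: swap a[1],a[7]; hi=6 → [2,3,3,2,3,5,4,5,4]
a[mid]=3=3: mid=2
a[mid]=3=3: mid=3
a[mid]=2<3: swap a[1],a[3]; lo=2,mid=4 → [2,2,3,3,3,5,4,5,4]
a[mid]=3=3: mid=5
a[mid]=5>3: swap a[5],a[6]; hi=5 → [2,2,3,3,3,4,5,5,4]
a[mid]=4>3: swap a[5],a[5]; hi=4 → [2,2,3,3,3,4,5,5,4]
end: lo=2, hi=4; a = [2,2,3,3,3,4,5,5,4]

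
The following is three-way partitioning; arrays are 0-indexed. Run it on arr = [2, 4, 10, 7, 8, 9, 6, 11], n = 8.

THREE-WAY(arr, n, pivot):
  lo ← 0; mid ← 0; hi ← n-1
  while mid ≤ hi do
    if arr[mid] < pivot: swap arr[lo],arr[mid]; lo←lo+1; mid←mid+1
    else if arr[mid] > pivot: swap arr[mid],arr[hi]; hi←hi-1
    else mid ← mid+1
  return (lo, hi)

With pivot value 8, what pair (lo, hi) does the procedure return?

(4, 4)

pivot = 8; lo=0, mid=0, hi=7
arr[mid]=2<8: swap arr[0],arr[0]; lo=1,mid=1 → [2, 4, 10, 7, 8, 9, 6, 11]
arr[mid]=4<8: swap arr[1],arr[1]; lo=2,mid=2 → [2, 4, 10, 7, 8, 9, 6, 11]
arr[mid]=10>8: swap arr[2],arr[7]; hi=6 → [2, 4, 11, 7, 8, 9, 6, 10]
arr[mid]=11>8: swap arr[2],arr[6]; hi=5 → [2, 4, 6, 7, 8, 9, 11, 10]
arr[mid]=6<8: swap arr[2],arr[2]; lo=3,mid=3 → [2, 4, 6, 7, 8, 9, 11, 10]
arr[mid]=7<8: swap arr[3],arr[3]; lo=4,mid=4 → [2, 4, 6, 7, 8, 9, 11, 10]
arr[mid]=8=8: mid=5
arr[mid]=9>8: swap arr[5],arr[5]; hi=4 → [2, 4, 6, 7, 8, 9, 11, 10]
end: lo=4, hi=4; arr = [2, 4, 6, 7, 8, 9, 11, 10]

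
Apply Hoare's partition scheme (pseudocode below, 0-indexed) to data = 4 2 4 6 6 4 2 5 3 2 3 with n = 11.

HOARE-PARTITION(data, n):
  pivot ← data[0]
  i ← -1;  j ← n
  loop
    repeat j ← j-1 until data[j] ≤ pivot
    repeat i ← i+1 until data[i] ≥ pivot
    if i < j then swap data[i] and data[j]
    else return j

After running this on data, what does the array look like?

pivot=4
j stops at 10 (3), i stops at 0 (4); swap ⇒ 3 2 4 6 6 4 2 5 3 2 4
j stops at 9 (2), i stops at 2 (4); swap ⇒ 3 2 2 6 6 4 2 5 3 4 4
j stops at 8 (3), i stops at 3 (6); swap ⇒ 3 2 2 3 6 4 2 5 6 4 4
j stops at 6 (2), i stops at 4 (6); swap ⇒ 3 2 2 3 2 4 6 5 6 4 4
j stops at 5, i stops at 5; i≥j ⇒ return 5. data=3 2 2 3 2 4 6 5 6 4 4

3 2 2 3 2 4 6 5 6 4 4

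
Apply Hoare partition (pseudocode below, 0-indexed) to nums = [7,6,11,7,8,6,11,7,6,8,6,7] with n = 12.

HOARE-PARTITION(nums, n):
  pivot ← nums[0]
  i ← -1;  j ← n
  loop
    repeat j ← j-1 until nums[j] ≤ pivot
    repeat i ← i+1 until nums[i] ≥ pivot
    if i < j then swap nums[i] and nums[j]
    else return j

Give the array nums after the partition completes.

pivot = nums[0] = 7; i = -1, j = 12
j→11 (nums[11]=7≤7), i→0 (nums[0]=7≥7); i<j, swap → [7,6,11,7,8,6,11,7,6,8,6,7]
j→10 (nums[10]=6≤7), i→2 (nums[2]=11≥7); i<j, swap → [7,6,6,7,8,6,11,7,6,8,11,7]
j→8 (nums[8]=6≤7), i→3 (nums[3]=7≥7); i<j, swap → [7,6,6,6,8,6,11,7,7,8,11,7]
j→7 (nums[7]=7≤7), i→4 (nums[4]=8≥7); i<j, swap → [7,6,6,6,7,6,11,8,7,8,11,7]
j→5, i→6; i≥j, return j=5. nums = [7,6,6,6,7,6,11,8,7,8,11,7]

[7,6,6,6,7,6,11,8,7,8,11,7]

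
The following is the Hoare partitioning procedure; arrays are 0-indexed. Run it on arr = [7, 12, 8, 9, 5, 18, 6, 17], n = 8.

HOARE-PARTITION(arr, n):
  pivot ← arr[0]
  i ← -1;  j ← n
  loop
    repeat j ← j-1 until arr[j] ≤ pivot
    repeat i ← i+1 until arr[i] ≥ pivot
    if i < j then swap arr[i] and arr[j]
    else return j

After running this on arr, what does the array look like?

pivot = arr[0] = 7; i = -1, j = 8
j→6 (arr[6]=6≤7), i→0 (arr[0]=7≥7); i<j, swap → [6, 12, 8, 9, 5, 18, 7, 17]
j→4 (arr[4]=5≤7), i→1 (arr[1]=12≥7); i<j, swap → [6, 5, 8, 9, 12, 18, 7, 17]
j→1, i→2; i≥j, return j=1. arr = [6, 5, 8, 9, 12, 18, 7, 17]

[6, 5, 8, 9, 12, 18, 7, 17]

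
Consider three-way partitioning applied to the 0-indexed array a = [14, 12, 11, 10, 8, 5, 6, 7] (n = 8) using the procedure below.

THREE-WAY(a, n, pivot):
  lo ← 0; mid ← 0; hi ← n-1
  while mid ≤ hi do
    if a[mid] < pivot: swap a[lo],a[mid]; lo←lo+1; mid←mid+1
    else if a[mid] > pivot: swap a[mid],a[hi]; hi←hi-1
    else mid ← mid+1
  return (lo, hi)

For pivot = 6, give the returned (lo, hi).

(1, 1)

pivot = 6; lo=0, mid=0, hi=7
a[mid]=14>6: swap a[0],a[7]; hi=6 → [7, 12, 11, 10, 8, 5, 6, 14]
a[mid]=7>6: swap a[0],a[6]; hi=5 → [6, 12, 11, 10, 8, 5, 7, 14]
a[mid]=6=6: mid=1
a[mid]=12>6: swap a[1],a[5]; hi=4 → [6, 5, 11, 10, 8, 12, 7, 14]
a[mid]=5<6: swap a[0],a[1]; lo=1,mid=2 → [5, 6, 11, 10, 8, 12, 7, 14]
a[mid]=11>6: swap a[2],a[4]; hi=3 → [5, 6, 8, 10, 11, 12, 7, 14]
a[mid]=8>6: swap a[2],a[3]; hi=2 → [5, 6, 10, 8, 11, 12, 7, 14]
a[mid]=10>6: swap a[2],a[2]; hi=1 → [5, 6, 10, 8, 11, 12, 7, 14]
end: lo=1, hi=1; a = [5, 6, 10, 8, 11, 12, 7, 14]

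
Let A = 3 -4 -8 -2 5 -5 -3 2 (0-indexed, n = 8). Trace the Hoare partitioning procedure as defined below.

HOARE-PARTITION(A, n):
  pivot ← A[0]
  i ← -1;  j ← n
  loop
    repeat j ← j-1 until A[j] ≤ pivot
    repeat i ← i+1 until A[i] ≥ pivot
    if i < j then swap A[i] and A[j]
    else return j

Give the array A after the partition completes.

2 -4 -8 -2 -3 -5 5 3

pivot = A[0] = 3; i = -1, j = 8
j→7 (A[7]=2≤3), i→0 (A[0]=3≥3); i<j, swap → 2 -4 -8 -2 5 -5 -3 3
j→6 (A[6]=-3≤3), i→4 (A[4]=5≥3); i<j, swap → 2 -4 -8 -2 -3 -5 5 3
j→5, i→6; i≥j, return j=5. A = 2 -4 -8 -2 -3 -5 5 3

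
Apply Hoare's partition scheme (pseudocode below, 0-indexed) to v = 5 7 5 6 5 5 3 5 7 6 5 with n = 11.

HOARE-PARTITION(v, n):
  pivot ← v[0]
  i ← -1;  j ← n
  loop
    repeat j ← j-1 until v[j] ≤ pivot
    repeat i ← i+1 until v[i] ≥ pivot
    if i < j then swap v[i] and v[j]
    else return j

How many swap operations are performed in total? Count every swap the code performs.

pivot = v[0] = 5; i = -1, j = 11
j→10 (v[10]=5≤5), i→0 (v[0]=5≥5); i<j, swap → 5 7 5 6 5 5 3 5 7 6 5
j→7 (v[7]=5≤5), i→1 (v[1]=7≥5); i<j, swap → 5 5 5 6 5 5 3 7 7 6 5
j→6 (v[6]=3≤5), i→2 (v[2]=5≥5); i<j, swap → 5 5 3 6 5 5 5 7 7 6 5
j→5 (v[5]=5≤5), i→3 (v[3]=6≥5); i<j, swap → 5 5 3 5 5 6 5 7 7 6 5
j→4, i→4; i≥j, return j=4. v = 5 5 3 5 5 6 5 7 7 6 5

4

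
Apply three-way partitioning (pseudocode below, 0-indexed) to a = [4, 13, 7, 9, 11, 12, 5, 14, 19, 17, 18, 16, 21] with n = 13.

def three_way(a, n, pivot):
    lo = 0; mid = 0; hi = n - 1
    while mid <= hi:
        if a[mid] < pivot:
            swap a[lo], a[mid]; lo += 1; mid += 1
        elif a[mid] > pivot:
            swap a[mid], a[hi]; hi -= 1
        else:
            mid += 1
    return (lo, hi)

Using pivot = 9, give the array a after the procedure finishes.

[4, 5, 7, 9, 12, 11, 14, 19, 17, 18, 16, 21, 13]

pivot = 9; lo=0, mid=0, hi=12
a[mid]=4<9: swap a[0],a[0]; lo=1,mid=1 → [4, 13, 7, 9, 11, 12, 5, 14, 19, 17, 18, 16, 21]
a[mid]=13>9: swap a[1],a[12]; hi=11 → [4, 21, 7, 9, 11, 12, 5, 14, 19, 17, 18, 16, 13]
a[mid]=21>9: swap a[1],a[11]; hi=10 → [4, 16, 7, 9, 11, 12, 5, 14, 19, 17, 18, 21, 13]
a[mid]=16>9: swap a[1],a[10]; hi=9 → [4, 18, 7, 9, 11, 12, 5, 14, 19, 17, 16, 21, 13]
a[mid]=18>9: swap a[1],a[9]; hi=8 → [4, 17, 7, 9, 11, 12, 5, 14, 19, 18, 16, 21, 13]
a[mid]=17>9: swap a[1],a[8]; hi=7 → [4, 19, 7, 9, 11, 12, 5, 14, 17, 18, 16, 21, 13]
a[mid]=19>9: swap a[1],a[7]; hi=6 → [4, 14, 7, 9, 11, 12, 5, 19, 17, 18, 16, 21, 13]
a[mid]=14>9: swap a[1],a[6]; hi=5 → [4, 5, 7, 9, 11, 12, 14, 19, 17, 18, 16, 21, 13]
a[mid]=5<9: swap a[1],a[1]; lo=2,mid=2 → [4, 5, 7, 9, 11, 12, 14, 19, 17, 18, 16, 21, 13]
a[mid]=7<9: swap a[2],a[2]; lo=3,mid=3 → [4, 5, 7, 9, 11, 12, 14, 19, 17, 18, 16, 21, 13]
a[mid]=9=9: mid=4
a[mid]=11>9: swap a[4],a[5]; hi=4 → [4, 5, 7, 9, 12, 11, 14, 19, 17, 18, 16, 21, 13]
a[mid]=12>9: swap a[4],a[4]; hi=3 → [4, 5, 7, 9, 12, 11, 14, 19, 17, 18, 16, 21, 13]
end: lo=3, hi=3; a = [4, 5, 7, 9, 12, 11, 14, 19, 17, 18, 16, 21, 13]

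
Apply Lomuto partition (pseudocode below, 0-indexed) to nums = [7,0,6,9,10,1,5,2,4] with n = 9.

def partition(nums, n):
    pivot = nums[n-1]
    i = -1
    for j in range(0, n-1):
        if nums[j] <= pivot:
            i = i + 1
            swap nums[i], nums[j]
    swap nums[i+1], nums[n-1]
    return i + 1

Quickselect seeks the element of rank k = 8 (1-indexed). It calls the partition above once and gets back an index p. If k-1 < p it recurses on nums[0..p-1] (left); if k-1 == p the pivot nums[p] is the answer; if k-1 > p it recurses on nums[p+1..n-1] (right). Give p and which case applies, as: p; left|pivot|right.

3; right

pivot=4, i=-1
j=0: 7>4, skip
j=1: 0≤4, i=0, swap(0,1) ⇒ [0,7,6,9,10,1,5,2,4]
j=2: 6>4, skip
j=3: 9>4, skip
j=4: 10>4, skip
j=5: 1≤4, i=1, swap(1,5) ⇒ [0,1,6,9,10,7,5,2,4]
j=6: 5>4, skip
j=7: 2≤4, i=2, swap(2,7) ⇒ [0,1,2,9,10,7,5,6,4]
swap(3,8) ⇒ [0,1,2,4,10,7,5,6,9]; return 3
p = 3; k-1 = 7 > 3 ⇒ right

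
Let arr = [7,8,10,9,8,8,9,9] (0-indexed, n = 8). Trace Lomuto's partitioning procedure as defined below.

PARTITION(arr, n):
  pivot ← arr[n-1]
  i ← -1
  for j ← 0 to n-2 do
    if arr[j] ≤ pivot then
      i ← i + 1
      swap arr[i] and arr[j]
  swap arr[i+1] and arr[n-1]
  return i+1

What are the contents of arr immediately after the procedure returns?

pivot=9, i=-1
j=0: 7≤9, i=0, swap(0,0) ⇒ [7,8,10,9,8,8,9,9]
j=1: 8≤9, i=1, swap(1,1) ⇒ [7,8,10,9,8,8,9,9]
j=2: 10>9, skip
j=3: 9≤9, i=2, swap(2,3) ⇒ [7,8,9,10,8,8,9,9]
j=4: 8≤9, i=3, swap(3,4) ⇒ [7,8,9,8,10,8,9,9]
j=5: 8≤9, i=4, swap(4,5) ⇒ [7,8,9,8,8,10,9,9]
j=6: 9≤9, i=5, swap(5,6) ⇒ [7,8,9,8,8,9,10,9]
swap(6,7) ⇒ [7,8,9,8,8,9,9,10]; return 6

[7,8,9,8,8,9,9,10]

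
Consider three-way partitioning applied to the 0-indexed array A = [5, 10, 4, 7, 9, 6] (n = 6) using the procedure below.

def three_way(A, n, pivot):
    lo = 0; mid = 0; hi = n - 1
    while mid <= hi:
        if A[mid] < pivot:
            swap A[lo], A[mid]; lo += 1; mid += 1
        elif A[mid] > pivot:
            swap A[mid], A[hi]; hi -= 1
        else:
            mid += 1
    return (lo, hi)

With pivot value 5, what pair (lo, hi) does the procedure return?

(1, 1)

pivot = 5; lo=0, mid=0, hi=5
A[mid]=5=5: mid=1
A[mid]=10>5: swap A[1],A[5]; hi=4 → [5, 6, 4, 7, 9, 10]
A[mid]=6>5: swap A[1],A[4]; hi=3 → [5, 9, 4, 7, 6, 10]
A[mid]=9>5: swap A[1],A[3]; hi=2 → [5, 7, 4, 9, 6, 10]
A[mid]=7>5: swap A[1],A[2]; hi=1 → [5, 4, 7, 9, 6, 10]
A[mid]=4<5: swap A[0],A[1]; lo=1,mid=2 → [4, 5, 7, 9, 6, 10]
end: lo=1, hi=1; A = [4, 5, 7, 9, 6, 10]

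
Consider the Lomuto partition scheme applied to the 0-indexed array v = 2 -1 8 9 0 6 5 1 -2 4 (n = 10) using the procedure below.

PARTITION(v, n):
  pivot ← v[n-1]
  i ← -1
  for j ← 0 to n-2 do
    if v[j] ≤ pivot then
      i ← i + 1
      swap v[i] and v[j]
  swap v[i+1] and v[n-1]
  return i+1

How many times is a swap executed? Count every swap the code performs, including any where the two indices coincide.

6

pivot = v[9] = 4; i = -1
j=0: v[0]=2 ≤ 4 → i=0, swap v[0],v[0] (no change) → 2 -1 8 9 0 6 5 1 -2 4
j=1: v[1]=-1 ≤ 4 → i=1, swap v[1],v[1] (no change) → 2 -1 8 9 0 6 5 1 -2 4
j=2: v[2]=8 > 4 → no swap
j=3: v[3]=9 > 4 → no swap
j=4: v[4]=0 ≤ 4 → i=2, swap v[2],v[4] → 2 -1 0 9 8 6 5 1 -2 4
j=5: v[5]=6 > 4 → no swap
j=6: v[6]=5 > 4 → no swap
j=7: v[7]=1 ≤ 4 → i=3, swap v[3],v[7] → 2 -1 0 1 8 6 5 9 -2 4
j=8: v[8]=-2 ≤ 4 → i=4, swap v[4],v[8] → 2 -1 0 1 -2 6 5 9 8 4
final swap v[5],v[9] → 2 -1 0 1 -2 4 5 9 8 6; return 5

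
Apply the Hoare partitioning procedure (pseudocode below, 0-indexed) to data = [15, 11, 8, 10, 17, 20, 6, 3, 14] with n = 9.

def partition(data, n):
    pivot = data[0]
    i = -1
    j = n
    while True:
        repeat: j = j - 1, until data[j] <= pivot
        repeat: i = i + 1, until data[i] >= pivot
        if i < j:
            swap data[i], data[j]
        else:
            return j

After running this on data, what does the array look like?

pivot = data[0] = 15; i = -1, j = 9
j→8 (data[8]=14≤15), i→0 (data[0]=15≥15); i<j, swap → [14, 11, 8, 10, 17, 20, 6, 3, 15]
j→7 (data[7]=3≤15), i→4 (data[4]=17≥15); i<j, swap → [14, 11, 8, 10, 3, 20, 6, 17, 15]
j→6 (data[6]=6≤15), i→5 (data[5]=20≥15); i<j, swap → [14, 11, 8, 10, 3, 6, 20, 17, 15]
j→5, i→6; i≥j, return j=5. data = [14, 11, 8, 10, 3, 6, 20, 17, 15]

[14, 11, 8, 10, 3, 6, 20, 17, 15]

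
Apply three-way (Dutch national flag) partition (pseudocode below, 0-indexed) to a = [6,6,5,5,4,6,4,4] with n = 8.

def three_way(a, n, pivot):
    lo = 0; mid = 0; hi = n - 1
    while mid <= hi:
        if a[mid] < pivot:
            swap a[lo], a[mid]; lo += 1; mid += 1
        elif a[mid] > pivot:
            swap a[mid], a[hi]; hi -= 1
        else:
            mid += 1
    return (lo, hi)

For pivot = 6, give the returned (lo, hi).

lo=0 mid=0 hi=7
6=6: mid=1
6=6: mid=2
5<6: swap(0,2), lo=1 mid=3 ⇒ [5,6,6,5,4,6,4,4]
5<6: swap(1,3), lo=2 mid=4 ⇒ [5,5,6,6,4,6,4,4]
4<6: swap(2,4), lo=3 mid=5 ⇒ [5,5,4,6,6,6,4,4]
6=6: mid=6
4<6: swap(3,6), lo=4 mid=7 ⇒ [5,5,4,4,6,6,6,4]
4<6: swap(4,7), lo=5 mid=8 ⇒ [5,5,4,4,4,6,6,6]
done. lo=5 hi=7; a=[5,5,4,4,4,6,6,6]

(5, 7)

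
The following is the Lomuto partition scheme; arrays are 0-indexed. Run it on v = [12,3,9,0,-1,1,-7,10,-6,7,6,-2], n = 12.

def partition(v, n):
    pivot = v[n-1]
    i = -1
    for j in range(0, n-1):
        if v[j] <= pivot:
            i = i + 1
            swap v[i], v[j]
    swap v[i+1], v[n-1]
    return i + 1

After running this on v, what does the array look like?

pivot = v[11] = -2; i = -1
j=0: v[0]=12 > -2 → no swap
j=1: v[1]=3 > -2 → no swap
j=2: v[2]=9 > -2 → no swap
j=3: v[3]=0 > -2 → no swap
j=4: v[4]=-1 > -2 → no swap
j=5: v[5]=1 > -2 → no swap
j=6: v[6]=-7 ≤ -2 → i=0, swap v[0],v[6] → [-7,3,9,0,-1,1,12,10,-6,7,6,-2]
j=7: v[7]=10 > -2 → no swap
j=8: v[8]=-6 ≤ -2 → i=1, swap v[1],v[8] → [-7,-6,9,0,-1,1,12,10,3,7,6,-2]
j=9: v[9]=7 > -2 → no swap
j=10: v[10]=6 > -2 → no swap
final swap v[2],v[11] → [-7,-6,-2,0,-1,1,12,10,3,7,6,9]; return 2

[-7,-6,-2,0,-1,1,12,10,3,7,6,9]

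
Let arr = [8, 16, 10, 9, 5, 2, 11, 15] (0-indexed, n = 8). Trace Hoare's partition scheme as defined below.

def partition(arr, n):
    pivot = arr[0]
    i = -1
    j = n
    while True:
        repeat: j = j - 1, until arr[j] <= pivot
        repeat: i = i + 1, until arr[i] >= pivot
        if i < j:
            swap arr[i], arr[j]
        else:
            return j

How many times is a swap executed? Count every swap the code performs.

2

pivot=8
j stops at 5 (2), i stops at 0 (8); swap ⇒ [2, 16, 10, 9, 5, 8, 11, 15]
j stops at 4 (5), i stops at 1 (16); swap ⇒ [2, 5, 10, 9, 16, 8, 11, 15]
j stops at 1, i stops at 2; i≥j ⇒ return 1. arr=[2, 5, 10, 9, 16, 8, 11, 15]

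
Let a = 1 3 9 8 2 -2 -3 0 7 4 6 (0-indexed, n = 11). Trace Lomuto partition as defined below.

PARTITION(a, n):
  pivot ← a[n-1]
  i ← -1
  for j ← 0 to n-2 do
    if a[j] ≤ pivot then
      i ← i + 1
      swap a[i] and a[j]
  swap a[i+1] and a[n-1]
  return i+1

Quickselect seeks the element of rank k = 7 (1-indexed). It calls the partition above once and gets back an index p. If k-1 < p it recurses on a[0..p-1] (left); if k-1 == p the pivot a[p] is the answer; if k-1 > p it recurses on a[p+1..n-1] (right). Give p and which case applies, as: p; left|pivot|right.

7; left

pivot=6, i=-1
j=0: 1≤6, i=0, swap(0,0) ⇒ 1 3 9 8 2 -2 -3 0 7 4 6
j=1: 3≤6, i=1, swap(1,1) ⇒ 1 3 9 8 2 -2 -3 0 7 4 6
j=2: 9>6, skip
j=3: 8>6, skip
j=4: 2≤6, i=2, swap(2,4) ⇒ 1 3 2 8 9 -2 -3 0 7 4 6
j=5: -2≤6, i=3, swap(3,5) ⇒ 1 3 2 -2 9 8 -3 0 7 4 6
j=6: -3≤6, i=4, swap(4,6) ⇒ 1 3 2 -2 -3 8 9 0 7 4 6
j=7: 0≤6, i=5, swap(5,7) ⇒ 1 3 2 -2 -3 0 9 8 7 4 6
j=8: 7>6, skip
j=9: 4≤6, i=6, swap(6,9) ⇒ 1 3 2 -2 -3 0 4 8 7 9 6
swap(7,10) ⇒ 1 3 2 -2 -3 0 4 6 7 9 8; return 7
p = 7; k-1 = 6 < 7 ⇒ left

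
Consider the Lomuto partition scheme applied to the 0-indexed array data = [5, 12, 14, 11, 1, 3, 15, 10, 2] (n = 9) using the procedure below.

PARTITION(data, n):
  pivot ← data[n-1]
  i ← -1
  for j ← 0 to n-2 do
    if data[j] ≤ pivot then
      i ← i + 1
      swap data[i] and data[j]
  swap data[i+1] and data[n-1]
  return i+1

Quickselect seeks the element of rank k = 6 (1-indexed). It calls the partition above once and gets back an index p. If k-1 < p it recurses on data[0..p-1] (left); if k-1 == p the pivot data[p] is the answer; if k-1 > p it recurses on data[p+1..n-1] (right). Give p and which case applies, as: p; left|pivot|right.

1; right

pivot = data[8] = 2; i = -1
j=0: data[0]=5 > 2 → no swap
j=1: data[1]=12 > 2 → no swap
j=2: data[2]=14 > 2 → no swap
j=3: data[3]=11 > 2 → no swap
j=4: data[4]=1 ≤ 2 → i=0, swap data[0],data[4] → [1, 12, 14, 11, 5, 3, 15, 10, 2]
j=5: data[5]=3 > 2 → no swap
j=6: data[6]=15 > 2 → no swap
j=7: data[7]=10 > 2 → no swap
final swap data[1],data[8] → [1, 2, 14, 11, 5, 3, 15, 10, 12]; return 1
p = 1; k-1 = 5 > 1 ⇒ right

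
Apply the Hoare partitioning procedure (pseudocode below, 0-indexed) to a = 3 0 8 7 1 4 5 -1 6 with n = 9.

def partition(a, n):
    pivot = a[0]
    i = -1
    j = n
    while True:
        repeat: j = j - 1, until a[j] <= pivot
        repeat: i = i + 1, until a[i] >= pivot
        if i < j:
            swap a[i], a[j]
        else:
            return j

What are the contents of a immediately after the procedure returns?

-1 0 1 7 8 4 5 3 6

pivot=3
j stops at 7 (-1), i stops at 0 (3); swap ⇒ -1 0 8 7 1 4 5 3 6
j stops at 4 (1), i stops at 2 (8); swap ⇒ -1 0 1 7 8 4 5 3 6
j stops at 2, i stops at 3; i≥j ⇒ return 2. a=-1 0 1 7 8 4 5 3 6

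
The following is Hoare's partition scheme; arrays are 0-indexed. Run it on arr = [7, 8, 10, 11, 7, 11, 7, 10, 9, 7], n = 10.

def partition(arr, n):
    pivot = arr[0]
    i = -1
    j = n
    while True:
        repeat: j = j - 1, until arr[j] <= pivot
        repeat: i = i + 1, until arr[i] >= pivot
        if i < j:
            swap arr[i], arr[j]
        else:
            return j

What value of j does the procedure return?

pivot = arr[0] = 7; i = -1, j = 10
j→9 (arr[9]=7≤7), i→0 (arr[0]=7≥7); i<j, swap → [7, 8, 10, 11, 7, 11, 7, 10, 9, 7]
j→6 (arr[6]=7≤7), i→1 (arr[1]=8≥7); i<j, swap → [7, 7, 10, 11, 7, 11, 8, 10, 9, 7]
j→4 (arr[4]=7≤7), i→2 (arr[2]=10≥7); i<j, swap → [7, 7, 7, 11, 10, 11, 8, 10, 9, 7]
j→2, i→3; i≥j, return j=2. arr = [7, 7, 7, 11, 10, 11, 8, 10, 9, 7]

2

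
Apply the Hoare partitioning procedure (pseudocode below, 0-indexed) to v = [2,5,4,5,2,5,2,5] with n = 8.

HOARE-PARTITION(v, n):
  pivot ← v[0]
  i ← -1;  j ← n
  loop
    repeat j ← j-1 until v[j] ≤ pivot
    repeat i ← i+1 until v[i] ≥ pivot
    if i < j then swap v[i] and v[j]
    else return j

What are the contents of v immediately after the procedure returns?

pivot=2
j stops at 6 (2), i stops at 0 (2); swap ⇒ [2,5,4,5,2,5,2,5]
j stops at 4 (2), i stops at 1 (5); swap ⇒ [2,2,4,5,5,5,2,5]
j stops at 1, i stops at 2; i≥j ⇒ return 1. v=[2,2,4,5,5,5,2,5]

[2,2,4,5,5,5,2,5]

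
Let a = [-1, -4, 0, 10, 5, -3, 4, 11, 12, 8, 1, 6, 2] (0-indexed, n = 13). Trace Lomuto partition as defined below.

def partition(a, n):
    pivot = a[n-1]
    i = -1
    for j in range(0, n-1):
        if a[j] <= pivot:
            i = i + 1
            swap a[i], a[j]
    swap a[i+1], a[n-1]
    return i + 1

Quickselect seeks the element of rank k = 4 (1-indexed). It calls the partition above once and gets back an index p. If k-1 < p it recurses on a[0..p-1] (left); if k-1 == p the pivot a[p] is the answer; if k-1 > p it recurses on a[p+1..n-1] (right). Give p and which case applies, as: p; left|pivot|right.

pivot = a[12] = 2; i = -1
j=0: a[0]=-1 ≤ 2 → i=0, swap a[0],a[0] (no change) → [-1, -4, 0, 10, 5, -3, 4, 11, 12, 8, 1, 6, 2]
j=1: a[1]=-4 ≤ 2 → i=1, swap a[1],a[1] (no change) → [-1, -4, 0, 10, 5, -3, 4, 11, 12, 8, 1, 6, 2]
j=2: a[2]=0 ≤ 2 → i=2, swap a[2],a[2] (no change) → [-1, -4, 0, 10, 5, -3, 4, 11, 12, 8, 1, 6, 2]
j=3: a[3]=10 > 2 → no swap
j=4: a[4]=5 > 2 → no swap
j=5: a[5]=-3 ≤ 2 → i=3, swap a[3],a[5] → [-1, -4, 0, -3, 5, 10, 4, 11, 12, 8, 1, 6, 2]
j=6: a[6]=4 > 2 → no swap
j=7: a[7]=11 > 2 → no swap
j=8: a[8]=12 > 2 → no swap
j=9: a[9]=8 > 2 → no swap
j=10: a[10]=1 ≤ 2 → i=4, swap a[4],a[10] → [-1, -4, 0, -3, 1, 10, 4, 11, 12, 8, 5, 6, 2]
j=11: a[11]=6 > 2 → no swap
final swap a[5],a[12] → [-1, -4, 0, -3, 1, 2, 4, 11, 12, 8, 5, 6, 10]; return 5
p = 5; k-1 = 3 < 5 ⇒ left

5; left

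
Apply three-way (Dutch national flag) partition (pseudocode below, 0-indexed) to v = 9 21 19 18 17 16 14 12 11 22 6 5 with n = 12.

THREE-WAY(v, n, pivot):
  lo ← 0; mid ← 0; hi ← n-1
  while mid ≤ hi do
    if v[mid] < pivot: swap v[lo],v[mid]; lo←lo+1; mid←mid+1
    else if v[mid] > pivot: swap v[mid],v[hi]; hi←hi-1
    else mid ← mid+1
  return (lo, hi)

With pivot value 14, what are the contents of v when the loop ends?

9 5 6 11 12 14 16 17 22 18 19 21

lo=0 mid=0 hi=11
9<14: swap(0,0), lo=1 mid=1 ⇒ 9 21 19 18 17 16 14 12 11 22 6 5
21>14: swap(1,11), hi=10 ⇒ 9 5 19 18 17 16 14 12 11 22 6 21
5<14: swap(1,1), lo=2 mid=2 ⇒ 9 5 19 18 17 16 14 12 11 22 6 21
19>14: swap(2,10), hi=9 ⇒ 9 5 6 18 17 16 14 12 11 22 19 21
6<14: swap(2,2), lo=3 mid=3 ⇒ 9 5 6 18 17 16 14 12 11 22 19 21
18>14: swap(3,9), hi=8 ⇒ 9 5 6 22 17 16 14 12 11 18 19 21
22>14: swap(3,8), hi=7 ⇒ 9 5 6 11 17 16 14 12 22 18 19 21
11<14: swap(3,3), lo=4 mid=4 ⇒ 9 5 6 11 17 16 14 12 22 18 19 21
17>14: swap(4,7), hi=6 ⇒ 9 5 6 11 12 16 14 17 22 18 19 21
12<14: swap(4,4), lo=5 mid=5 ⇒ 9 5 6 11 12 16 14 17 22 18 19 21
16>14: swap(5,6), hi=5 ⇒ 9 5 6 11 12 14 16 17 22 18 19 21
14=14: mid=6
done. lo=5 hi=5; v=9 5 6 11 12 14 16 17 22 18 19 21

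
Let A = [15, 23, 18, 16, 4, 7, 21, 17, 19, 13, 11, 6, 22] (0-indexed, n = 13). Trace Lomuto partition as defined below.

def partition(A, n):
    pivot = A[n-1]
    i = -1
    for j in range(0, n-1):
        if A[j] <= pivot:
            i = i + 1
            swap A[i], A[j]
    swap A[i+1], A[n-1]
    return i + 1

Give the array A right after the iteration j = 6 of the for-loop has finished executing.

pivot = A[12] = 22; i = -1
j=0: A[0]=15 ≤ 22 → i=0, swap A[0],A[0] (no change) → [15, 23, 18, 16, 4, 7, 21, 17, 19, 13, 11, 6, 22]
j=1: A[1]=23 > 22 → no swap
j=2: A[2]=18 ≤ 22 → i=1, swap A[1],A[2] → [15, 18, 23, 16, 4, 7, 21, 17, 19, 13, 11, 6, 22]
j=3: A[3]=16 ≤ 22 → i=2, swap A[2],A[3] → [15, 18, 16, 23, 4, 7, 21, 17, 19, 13, 11, 6, 22]
j=4: A[4]=4 ≤ 22 → i=3, swap A[3],A[4] → [15, 18, 16, 4, 23, 7, 21, 17, 19, 13, 11, 6, 22]
j=5: A[5]=7 ≤ 22 → i=4, swap A[4],A[5] → [15, 18, 16, 4, 7, 23, 21, 17, 19, 13, 11, 6, 22]
j=6: A[6]=21 ≤ 22 → i=5, swap A[5],A[6] → [15, 18, 16, 4, 7, 21, 23, 17, 19, 13, 11, 6, 22]
(after j=6) A = [15, 18, 16, 4, 7, 21, 23, 17, 19, 13, 11, 6, 22]

[15, 18, 16, 4, 7, 21, 23, 17, 19, 13, 11, 6, 22]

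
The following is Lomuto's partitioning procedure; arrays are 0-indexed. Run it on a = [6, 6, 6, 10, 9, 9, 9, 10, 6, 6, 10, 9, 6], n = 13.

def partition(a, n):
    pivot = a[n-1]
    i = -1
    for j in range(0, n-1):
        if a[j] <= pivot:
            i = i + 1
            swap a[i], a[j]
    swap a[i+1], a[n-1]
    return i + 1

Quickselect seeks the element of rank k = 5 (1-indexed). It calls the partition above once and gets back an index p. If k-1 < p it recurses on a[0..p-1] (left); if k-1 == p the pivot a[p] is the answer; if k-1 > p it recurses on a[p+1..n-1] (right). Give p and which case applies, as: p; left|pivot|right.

pivot=6, i=-1
j=0: 6≤6, i=0, swap(0,0) ⇒ [6, 6, 6, 10, 9, 9, 9, 10, 6, 6, 10, 9, 6]
j=1: 6≤6, i=1, swap(1,1) ⇒ [6, 6, 6, 10, 9, 9, 9, 10, 6, 6, 10, 9, 6]
j=2: 6≤6, i=2, swap(2,2) ⇒ [6, 6, 6, 10, 9, 9, 9, 10, 6, 6, 10, 9, 6]
j=3: 10>6, skip
j=4: 9>6, skip
j=5: 9>6, skip
j=6: 9>6, skip
j=7: 10>6, skip
j=8: 6≤6, i=3, swap(3,8) ⇒ [6, 6, 6, 6, 9, 9, 9, 10, 10, 6, 10, 9, 6]
j=9: 6≤6, i=4, swap(4,9) ⇒ [6, 6, 6, 6, 6, 9, 9, 10, 10, 9, 10, 9, 6]
j=10: 10>6, skip
j=11: 9>6, skip
swap(5,12) ⇒ [6, 6, 6, 6, 6, 6, 9, 10, 10, 9, 10, 9, 9]; return 5
p = 5; k-1 = 4 < 5 ⇒ left

5; left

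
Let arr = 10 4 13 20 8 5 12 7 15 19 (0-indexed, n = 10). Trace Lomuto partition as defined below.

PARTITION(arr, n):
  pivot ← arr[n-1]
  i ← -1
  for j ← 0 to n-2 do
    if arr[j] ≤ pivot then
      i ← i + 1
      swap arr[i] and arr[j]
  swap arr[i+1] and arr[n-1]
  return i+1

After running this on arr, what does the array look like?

pivot=19, i=-1
j=0: 10≤19, i=0, swap(0,0) ⇒ 10 4 13 20 8 5 12 7 15 19
j=1: 4≤19, i=1, swap(1,1) ⇒ 10 4 13 20 8 5 12 7 15 19
j=2: 13≤19, i=2, swap(2,2) ⇒ 10 4 13 20 8 5 12 7 15 19
j=3: 20>19, skip
j=4: 8≤19, i=3, swap(3,4) ⇒ 10 4 13 8 20 5 12 7 15 19
j=5: 5≤19, i=4, swap(4,5) ⇒ 10 4 13 8 5 20 12 7 15 19
j=6: 12≤19, i=5, swap(5,6) ⇒ 10 4 13 8 5 12 20 7 15 19
j=7: 7≤19, i=6, swap(6,7) ⇒ 10 4 13 8 5 12 7 20 15 19
j=8: 15≤19, i=7, swap(7,8) ⇒ 10 4 13 8 5 12 7 15 20 19
swap(8,9) ⇒ 10 4 13 8 5 12 7 15 19 20; return 8

10 4 13 8 5 12 7 15 19 20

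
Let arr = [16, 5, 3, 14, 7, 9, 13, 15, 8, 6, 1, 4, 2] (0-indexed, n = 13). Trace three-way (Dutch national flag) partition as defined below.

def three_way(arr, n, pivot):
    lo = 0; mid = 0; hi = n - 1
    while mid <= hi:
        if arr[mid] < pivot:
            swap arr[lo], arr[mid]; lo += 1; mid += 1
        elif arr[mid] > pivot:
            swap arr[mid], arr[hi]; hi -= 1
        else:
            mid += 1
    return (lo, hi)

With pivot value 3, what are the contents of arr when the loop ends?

[2, 1, 3, 7, 9, 13, 15, 8, 6, 14, 4, 5, 16]

lo=0 mid=0 hi=12
16>3: swap(0,12), hi=11 ⇒ [2, 5, 3, 14, 7, 9, 13, 15, 8, 6, 1, 4, 16]
2<3: swap(0,0), lo=1 mid=1 ⇒ [2, 5, 3, 14, 7, 9, 13, 15, 8, 6, 1, 4, 16]
5>3: swap(1,11), hi=10 ⇒ [2, 4, 3, 14, 7, 9, 13, 15, 8, 6, 1, 5, 16]
4>3: swap(1,10), hi=9 ⇒ [2, 1, 3, 14, 7, 9, 13, 15, 8, 6, 4, 5, 16]
1<3: swap(1,1), lo=2 mid=2 ⇒ [2, 1, 3, 14, 7, 9, 13, 15, 8, 6, 4, 5, 16]
3=3: mid=3
14>3: swap(3,9), hi=8 ⇒ [2, 1, 3, 6, 7, 9, 13, 15, 8, 14, 4, 5, 16]
6>3: swap(3,8), hi=7 ⇒ [2, 1, 3, 8, 7, 9, 13, 15, 6, 14, 4, 5, 16]
8>3: swap(3,7), hi=6 ⇒ [2, 1, 3, 15, 7, 9, 13, 8, 6, 14, 4, 5, 16]
15>3: swap(3,6), hi=5 ⇒ [2, 1, 3, 13, 7, 9, 15, 8, 6, 14, 4, 5, 16]
13>3: swap(3,5), hi=4 ⇒ [2, 1, 3, 9, 7, 13, 15, 8, 6, 14, 4, 5, 16]
9>3: swap(3,4), hi=3 ⇒ [2, 1, 3, 7, 9, 13, 15, 8, 6, 14, 4, 5, 16]
7>3: swap(3,3), hi=2 ⇒ [2, 1, 3, 7, 9, 13, 15, 8, 6, 14, 4, 5, 16]
done. lo=2 hi=2; arr=[2, 1, 3, 7, 9, 13, 15, 8, 6, 14, 4, 5, 16]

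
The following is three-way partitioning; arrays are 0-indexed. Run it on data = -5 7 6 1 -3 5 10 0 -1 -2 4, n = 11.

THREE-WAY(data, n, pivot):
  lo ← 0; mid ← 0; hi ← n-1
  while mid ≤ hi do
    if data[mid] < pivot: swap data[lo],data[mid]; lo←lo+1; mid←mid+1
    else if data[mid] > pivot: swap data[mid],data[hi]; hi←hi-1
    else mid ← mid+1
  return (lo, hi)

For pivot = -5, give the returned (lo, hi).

pivot = -5; lo=0, mid=0, hi=10
data[mid]=-5=-5: mid=1
data[mid]=7>-5: swap data[1],data[10]; hi=9 → -5 4 6 1 -3 5 10 0 -1 -2 7
data[mid]=4>-5: swap data[1],data[9]; hi=8 → -5 -2 6 1 -3 5 10 0 -1 4 7
data[mid]=-2>-5: swap data[1],data[8]; hi=7 → -5 -1 6 1 -3 5 10 0 -2 4 7
data[mid]=-1>-5: swap data[1],data[7]; hi=6 → -5 0 6 1 -3 5 10 -1 -2 4 7
data[mid]=0>-5: swap data[1],data[6]; hi=5 → -5 10 6 1 -3 5 0 -1 -2 4 7
data[mid]=10>-5: swap data[1],data[5]; hi=4 → -5 5 6 1 -3 10 0 -1 -2 4 7
data[mid]=5>-5: swap data[1],data[4]; hi=3 → -5 -3 6 1 5 10 0 -1 -2 4 7
data[mid]=-3>-5: swap data[1],data[3]; hi=2 → -5 1 6 -3 5 10 0 -1 -2 4 7
data[mid]=1>-5: swap data[1],data[2]; hi=1 → -5 6 1 -3 5 10 0 -1 -2 4 7
data[mid]=6>-5: swap data[1],data[1]; hi=0 → -5 6 1 -3 5 10 0 -1 -2 4 7
end: lo=0, hi=0; data = -5 6 1 -3 5 10 0 -1 -2 4 7

(0, 0)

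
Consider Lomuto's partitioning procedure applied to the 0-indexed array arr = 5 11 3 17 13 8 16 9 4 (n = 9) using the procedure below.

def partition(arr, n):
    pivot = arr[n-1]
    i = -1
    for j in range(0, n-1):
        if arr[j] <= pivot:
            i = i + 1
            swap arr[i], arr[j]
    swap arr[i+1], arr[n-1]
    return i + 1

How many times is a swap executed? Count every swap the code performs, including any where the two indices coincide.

2

pivot=4, i=-1
j=0: 5>4, skip
j=1: 11>4, skip
j=2: 3≤4, i=0, swap(0,2) ⇒ 3 11 5 17 13 8 16 9 4
j=3: 17>4, skip
j=4: 13>4, skip
j=5: 8>4, skip
j=6: 16>4, skip
j=7: 9>4, skip
swap(1,8) ⇒ 3 4 5 17 13 8 16 9 11; return 1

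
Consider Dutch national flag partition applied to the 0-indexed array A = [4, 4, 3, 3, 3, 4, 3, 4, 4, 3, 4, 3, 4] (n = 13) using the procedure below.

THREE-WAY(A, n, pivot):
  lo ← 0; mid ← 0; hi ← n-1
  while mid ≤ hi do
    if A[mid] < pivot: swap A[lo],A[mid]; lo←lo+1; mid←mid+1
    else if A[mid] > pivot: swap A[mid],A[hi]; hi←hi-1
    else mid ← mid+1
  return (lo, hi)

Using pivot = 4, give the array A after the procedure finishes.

[3, 3, 3, 3, 3, 3, 4, 4, 4, 4, 4, 4, 4]

lo=0 mid=0 hi=12
4=4: mid=1
4=4: mid=2
3<4: swap(0,2), lo=1 mid=3 ⇒ [3, 4, 4, 3, 3, 4, 3, 4, 4, 3, 4, 3, 4]
3<4: swap(1,3), lo=2 mid=4 ⇒ [3, 3, 4, 4, 3, 4, 3, 4, 4, 3, 4, 3, 4]
3<4: swap(2,4), lo=3 mid=5 ⇒ [3, 3, 3, 4, 4, 4, 3, 4, 4, 3, 4, 3, 4]
4=4: mid=6
3<4: swap(3,6), lo=4 mid=7 ⇒ [3, 3, 3, 3, 4, 4, 4, 4, 4, 3, 4, 3, 4]
4=4: mid=8
4=4: mid=9
3<4: swap(4,9), lo=5 mid=10 ⇒ [3, 3, 3, 3, 3, 4, 4, 4, 4, 4, 4, 3, 4]
4=4: mid=11
3<4: swap(5,11), lo=6 mid=12 ⇒ [3, 3, 3, 3, 3, 3, 4, 4, 4, 4, 4, 4, 4]
4=4: mid=13
done. lo=6 hi=12; A=[3, 3, 3, 3, 3, 3, 4, 4, 4, 4, 4, 4, 4]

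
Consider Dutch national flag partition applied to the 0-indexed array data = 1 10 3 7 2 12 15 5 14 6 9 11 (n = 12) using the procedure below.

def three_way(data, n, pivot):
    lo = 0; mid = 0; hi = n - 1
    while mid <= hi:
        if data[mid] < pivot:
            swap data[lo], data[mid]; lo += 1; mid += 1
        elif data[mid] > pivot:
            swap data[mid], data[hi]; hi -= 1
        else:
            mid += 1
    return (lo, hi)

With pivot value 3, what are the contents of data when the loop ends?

pivot = 3; lo=0, mid=0, hi=11
data[mid]=1<3: swap data[0],data[0]; lo=1,mid=1 → 1 10 3 7 2 12 15 5 14 6 9 11
data[mid]=10>3: swap data[1],data[11]; hi=10 → 1 11 3 7 2 12 15 5 14 6 9 10
data[mid]=11>3: swap data[1],data[10]; hi=9 → 1 9 3 7 2 12 15 5 14 6 11 10
data[mid]=9>3: swap data[1],data[9]; hi=8 → 1 6 3 7 2 12 15 5 14 9 11 10
data[mid]=6>3: swap data[1],data[8]; hi=7 → 1 14 3 7 2 12 15 5 6 9 11 10
data[mid]=14>3: swap data[1],data[7]; hi=6 → 1 5 3 7 2 12 15 14 6 9 11 10
data[mid]=5>3: swap data[1],data[6]; hi=5 → 1 15 3 7 2 12 5 14 6 9 11 10
data[mid]=15>3: swap data[1],data[5]; hi=4 → 1 12 3 7 2 15 5 14 6 9 11 10
data[mid]=12>3: swap data[1],data[4]; hi=3 → 1 2 3 7 12 15 5 14 6 9 11 10
data[mid]=2<3: swap data[1],data[1]; lo=2,mid=2 → 1 2 3 7 12 15 5 14 6 9 11 10
data[mid]=3=3: mid=3
data[mid]=7>3: swap data[3],data[3]; hi=2 → 1 2 3 7 12 15 5 14 6 9 11 10
end: lo=2, hi=2; data = 1 2 3 7 12 15 5 14 6 9 11 10

1 2 3 7 12 15 5 14 6 9 11 10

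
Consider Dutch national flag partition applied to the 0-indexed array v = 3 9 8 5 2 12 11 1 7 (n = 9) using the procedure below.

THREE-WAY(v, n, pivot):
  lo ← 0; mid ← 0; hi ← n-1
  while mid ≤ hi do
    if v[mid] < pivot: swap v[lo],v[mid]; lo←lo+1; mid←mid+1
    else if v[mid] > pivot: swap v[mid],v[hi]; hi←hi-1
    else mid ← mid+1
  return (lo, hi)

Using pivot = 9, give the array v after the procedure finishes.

3 8 5 2 7 1 9 11 12

pivot = 9; lo=0, mid=0, hi=8
v[mid]=3<9: swap v[0],v[0]; lo=1,mid=1 → 3 9 8 5 2 12 11 1 7
v[mid]=9=9: mid=2
v[mid]=8<9: swap v[1],v[2]; lo=2,mid=3 → 3 8 9 5 2 12 11 1 7
v[mid]=5<9: swap v[2],v[3]; lo=3,mid=4 → 3 8 5 9 2 12 11 1 7
v[mid]=2<9: swap v[3],v[4]; lo=4,mid=5 → 3 8 5 2 9 12 11 1 7
v[mid]=12>9: swap v[5],v[8]; hi=7 → 3 8 5 2 9 7 11 1 12
v[mid]=7<9: swap v[4],v[5]; lo=5,mid=6 → 3 8 5 2 7 9 11 1 12
v[mid]=11>9: swap v[6],v[7]; hi=6 → 3 8 5 2 7 9 1 11 12
v[mid]=1<9: swap v[5],v[6]; lo=6,mid=7 → 3 8 5 2 7 1 9 11 12
end: lo=6, hi=6; v = 3 8 5 2 7 1 9 11 12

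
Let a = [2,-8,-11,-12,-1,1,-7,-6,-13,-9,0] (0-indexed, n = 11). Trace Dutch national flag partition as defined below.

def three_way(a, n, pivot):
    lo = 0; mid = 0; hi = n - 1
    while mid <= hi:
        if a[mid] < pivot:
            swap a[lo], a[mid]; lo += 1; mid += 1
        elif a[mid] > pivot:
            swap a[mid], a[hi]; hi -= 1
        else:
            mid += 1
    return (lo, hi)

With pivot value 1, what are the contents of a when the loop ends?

pivot = 1; lo=0, mid=0, hi=10
a[mid]=2>1: swap a[0],a[10]; hi=9 → [0,-8,-11,-12,-1,1,-7,-6,-13,-9,2]
a[mid]=0<1: swap a[0],a[0]; lo=1,mid=1 → [0,-8,-11,-12,-1,1,-7,-6,-13,-9,2]
a[mid]=-8<1: swap a[1],a[1]; lo=2,mid=2 → [0,-8,-11,-12,-1,1,-7,-6,-13,-9,2]
a[mid]=-11<1: swap a[2],a[2]; lo=3,mid=3 → [0,-8,-11,-12,-1,1,-7,-6,-13,-9,2]
a[mid]=-12<1: swap a[3],a[3]; lo=4,mid=4 → [0,-8,-11,-12,-1,1,-7,-6,-13,-9,2]
a[mid]=-1<1: swap a[4],a[4]; lo=5,mid=5 → [0,-8,-11,-12,-1,1,-7,-6,-13,-9,2]
a[mid]=1=1: mid=6
a[mid]=-7<1: swap a[5],a[6]; lo=6,mid=7 → [0,-8,-11,-12,-1,-7,1,-6,-13,-9,2]
a[mid]=-6<1: swap a[6],a[7]; lo=7,mid=8 → [0,-8,-11,-12,-1,-7,-6,1,-13,-9,2]
a[mid]=-13<1: swap a[7],a[8]; lo=8,mid=9 → [0,-8,-11,-12,-1,-7,-6,-13,1,-9,2]
a[mid]=-9<1: swap a[8],a[9]; lo=9,mid=10 → [0,-8,-11,-12,-1,-7,-6,-13,-9,1,2]
end: lo=9, hi=9; a = [0,-8,-11,-12,-1,-7,-6,-13,-9,1,2]

[0,-8,-11,-12,-1,-7,-6,-13,-9,1,2]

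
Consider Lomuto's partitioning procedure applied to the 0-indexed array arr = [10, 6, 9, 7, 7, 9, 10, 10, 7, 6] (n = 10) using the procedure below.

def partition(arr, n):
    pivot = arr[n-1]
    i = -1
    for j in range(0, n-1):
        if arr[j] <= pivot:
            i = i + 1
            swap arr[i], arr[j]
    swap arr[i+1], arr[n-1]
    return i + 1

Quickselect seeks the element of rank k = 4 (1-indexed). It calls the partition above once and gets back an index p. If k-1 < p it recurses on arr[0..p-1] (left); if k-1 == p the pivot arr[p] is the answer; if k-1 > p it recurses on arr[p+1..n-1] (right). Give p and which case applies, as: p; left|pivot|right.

1; right

pivot = arr[9] = 6; i = -1
j=0: arr[0]=10 > 6 → no swap
j=1: arr[1]=6 ≤ 6 → i=0, swap arr[0],arr[1] → [6, 10, 9, 7, 7, 9, 10, 10, 7, 6]
j=2: arr[2]=9 > 6 → no swap
j=3: arr[3]=7 > 6 → no swap
j=4: arr[4]=7 > 6 → no swap
j=5: arr[5]=9 > 6 → no swap
j=6: arr[6]=10 > 6 → no swap
j=7: arr[7]=10 > 6 → no swap
j=8: arr[8]=7 > 6 → no swap
final swap arr[1],arr[9] → [6, 6, 9, 7, 7, 9, 10, 10, 7, 10]; return 1
p = 1; k-1 = 3 > 1 ⇒ right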